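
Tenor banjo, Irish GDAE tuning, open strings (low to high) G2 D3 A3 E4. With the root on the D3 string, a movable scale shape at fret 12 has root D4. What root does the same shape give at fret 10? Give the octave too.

C4

Moving from fret 12 to fret 10 shifts the root by -2 semitones.
D4 down 2 semitones is C4.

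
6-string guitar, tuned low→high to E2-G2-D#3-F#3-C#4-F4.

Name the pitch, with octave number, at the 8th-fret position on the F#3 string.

The open F#3 string plus 8 semitones: F#–G–G#–A–A#–B–C–C#–D.
The walk passes from B into C once, so the octave number goes from 3 to 4.

D4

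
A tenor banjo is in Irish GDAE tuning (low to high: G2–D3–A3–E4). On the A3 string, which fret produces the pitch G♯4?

G♯4 is 11 semitones above the open A3 (A–A#–B–C–…–F#–G–G#), so it sits at fret 11.

11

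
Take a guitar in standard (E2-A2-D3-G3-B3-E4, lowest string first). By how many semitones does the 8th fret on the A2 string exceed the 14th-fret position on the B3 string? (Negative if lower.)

A2 at fret 8 → F3 (MIDI 53); B3 at fret 14 → C♯5 (MIDI 73).
53 − 73 = -20, so the two pitches are 20 semitones apart.

-20 semitones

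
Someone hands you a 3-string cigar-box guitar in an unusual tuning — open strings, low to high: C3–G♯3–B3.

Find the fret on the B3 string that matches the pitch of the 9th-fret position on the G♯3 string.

G♯3 at fret 9 is G♯3 + 9 semitones = F4.
The open B3 string is 3 semitones above the open G♯3, so the same pitch on the B3 string lies at fret 9 − 3 = 6.

6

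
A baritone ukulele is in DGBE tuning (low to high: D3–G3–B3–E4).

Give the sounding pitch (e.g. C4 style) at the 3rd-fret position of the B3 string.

D4

Each fret is one semitone, so B3 + 3 = D4.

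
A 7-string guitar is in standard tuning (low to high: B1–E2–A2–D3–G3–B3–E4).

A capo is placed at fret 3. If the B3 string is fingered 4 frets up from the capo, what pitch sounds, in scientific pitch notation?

The capo raises the open B3 by 3 semitones to D4; fretting 4 more gives B3 + 3 + 4 = B3 + 7 semitones = F#4.

F#4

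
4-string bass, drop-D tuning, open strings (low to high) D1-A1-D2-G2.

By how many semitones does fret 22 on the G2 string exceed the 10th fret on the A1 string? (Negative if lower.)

G2 at fret 22 → F4 (MIDI 65); A1 at fret 10 → G2 (MIDI 43).
65 − 43 = 22, so the two pitches are 22 semitones apart.

22 semitones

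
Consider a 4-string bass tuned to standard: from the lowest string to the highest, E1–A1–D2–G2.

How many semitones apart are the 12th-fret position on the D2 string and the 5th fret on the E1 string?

D2 at fret 12 → D3 (MIDI 50); E1 at fret 5 → A1 (MIDI 33).
50 − 33 = 17, so the two pitches are 17 semitones apart, with D3 the higher.

17 semitones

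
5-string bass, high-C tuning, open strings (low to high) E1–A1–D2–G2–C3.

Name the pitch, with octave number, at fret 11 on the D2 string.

Each fret is one semitone, so D2 + 11 = C♯3.
(Equivalently spelled D♭3.)

C♯3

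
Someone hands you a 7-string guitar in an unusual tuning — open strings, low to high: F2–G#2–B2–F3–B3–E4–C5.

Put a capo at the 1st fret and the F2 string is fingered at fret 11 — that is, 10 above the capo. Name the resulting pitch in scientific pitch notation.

E3

The capo raises the open F2 by 1 semitone to F#2; fretting 10 more gives F2 + 1 + 10 = F2 + 11 semitones = E3.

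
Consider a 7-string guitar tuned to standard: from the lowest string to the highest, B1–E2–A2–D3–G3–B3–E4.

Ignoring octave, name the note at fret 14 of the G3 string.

A

The open G3 string plus 14 semitones: G–G#–A–A#–…–G–G#–A.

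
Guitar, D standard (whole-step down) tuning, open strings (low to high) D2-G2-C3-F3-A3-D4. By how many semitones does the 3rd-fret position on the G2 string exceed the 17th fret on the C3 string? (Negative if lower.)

G2 at fret 3 → A#2 (MIDI 46); C3 at fret 17 → F4 (MIDI 65).
46 − 65 = -19, so the two pitches are 19 semitones apart.

-19 semitones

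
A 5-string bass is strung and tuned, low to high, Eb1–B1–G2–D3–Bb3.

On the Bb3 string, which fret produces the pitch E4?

6

E4 is 6 semitones above the open Bb3 (Bb–B–C–Db–D–Eb–E), so it sits at fret 6.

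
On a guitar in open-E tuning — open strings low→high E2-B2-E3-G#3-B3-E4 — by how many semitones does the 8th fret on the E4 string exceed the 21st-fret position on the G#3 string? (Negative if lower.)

E4 at fret 8 → C5 (MIDI 72); G#3 at fret 21 → F5 (MIDI 77).
72 − 77 = -5, so the two pitches are 5 semitones apart.

-5 semitones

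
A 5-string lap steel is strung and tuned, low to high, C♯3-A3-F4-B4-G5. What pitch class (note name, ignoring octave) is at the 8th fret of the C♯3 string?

A

Each fret is one semitone, so C♯3 + 8 = A.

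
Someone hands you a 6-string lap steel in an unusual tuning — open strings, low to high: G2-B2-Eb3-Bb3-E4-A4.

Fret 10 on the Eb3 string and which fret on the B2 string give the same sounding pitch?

14

Eb3 at fret 10 is Eb3 + 10 semitones = Db4.
The open B2 string is 4 semitones below the open Eb3, so the same pitch on the B2 string lies at fret 10 + 4 = 14.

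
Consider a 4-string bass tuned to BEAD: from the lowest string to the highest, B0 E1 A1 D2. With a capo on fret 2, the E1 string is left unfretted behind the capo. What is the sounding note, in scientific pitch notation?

F#1

The capo raises the open E1 by 2 semitones to F#1; fretting 0 more gives E1 + 2 + 0 = E1 + 2 semitones = F#1.
(Also written Gb.)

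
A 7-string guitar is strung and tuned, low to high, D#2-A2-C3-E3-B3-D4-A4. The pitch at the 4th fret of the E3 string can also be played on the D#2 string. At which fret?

E3 at fret 4 is E3 + 4 semitones = G#3.
The open D#2 string is 13 semitones below the open E3, so the same pitch on the D#2 string lies at fret 4 + 13 = 17.

17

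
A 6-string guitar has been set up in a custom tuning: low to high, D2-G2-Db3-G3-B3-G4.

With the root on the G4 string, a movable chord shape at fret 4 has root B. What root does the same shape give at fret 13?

Moving from fret 4 to fret 13 shifts the root by 9 semitones.
B up 9 semitones is Ab.

Ab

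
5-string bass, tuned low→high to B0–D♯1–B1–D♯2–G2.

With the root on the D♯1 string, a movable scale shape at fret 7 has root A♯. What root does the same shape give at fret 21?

Moving from fret 7 to fret 21 shifts the root by 14 semitones.
A♯ up 14 semitones is C.

C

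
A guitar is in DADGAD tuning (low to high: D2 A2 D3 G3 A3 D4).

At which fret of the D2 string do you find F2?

3

F2 is 3 semitones above the open D2 (D–D#–E–F), so it sits at fret 3.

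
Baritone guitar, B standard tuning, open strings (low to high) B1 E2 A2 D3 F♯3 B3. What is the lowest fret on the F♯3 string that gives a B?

5

From F♯3, count semitones up the chromatic scale until reaching B: F#–G–G#–A–A#–B — 5 steps.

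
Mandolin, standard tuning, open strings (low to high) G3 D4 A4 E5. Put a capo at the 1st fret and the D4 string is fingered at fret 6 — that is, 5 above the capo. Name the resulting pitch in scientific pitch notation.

G#4

The capo raises the open D4 by 1 semitone to D#4; fretting 5 more gives D4 + 1 + 5 = D4 + 6 semitones = G#4.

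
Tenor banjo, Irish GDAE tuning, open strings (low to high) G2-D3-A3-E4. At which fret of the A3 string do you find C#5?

16

C#5 is 16 semitones above the open A3 (A–A#–B–C–…–B–C–C#), so it sits at fret 16.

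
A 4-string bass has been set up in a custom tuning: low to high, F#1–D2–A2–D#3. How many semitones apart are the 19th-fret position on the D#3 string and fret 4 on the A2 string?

21 semitones

D#3 at fret 19 → A#4 (MIDI 70); A2 at fret 4 → C#3 (MIDI 49).
70 − 49 = 21, so the two pitches are 21 semitones apart, with A#4 the higher.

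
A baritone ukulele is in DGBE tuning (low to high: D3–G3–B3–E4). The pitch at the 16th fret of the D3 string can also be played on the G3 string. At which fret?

11

D3 at fret 16 is D3 + 16 semitones = F#4.
The open G3 string is 5 semitones above the open D3, so the same pitch on the G3 string lies at fret 16 − 5 = 11.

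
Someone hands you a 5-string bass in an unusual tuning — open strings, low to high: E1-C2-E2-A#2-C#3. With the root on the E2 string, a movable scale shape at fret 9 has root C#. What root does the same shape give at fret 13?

F

Moving from fret 9 to fret 13 shifts the root by 4 semitones.
C# up 4 semitones is F.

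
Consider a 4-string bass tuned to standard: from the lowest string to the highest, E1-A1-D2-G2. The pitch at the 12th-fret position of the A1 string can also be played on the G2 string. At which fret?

2

A1 at fret 12 is A1 + 12 semitones = A2.
The open G2 string is 10 semitones above the open A1, so the same pitch on the G2 string lies at fret 12 − 10 = 2.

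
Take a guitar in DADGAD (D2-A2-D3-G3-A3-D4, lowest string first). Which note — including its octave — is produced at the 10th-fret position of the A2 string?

G3

Each fret is one semitone, so A2 + 10 = G3.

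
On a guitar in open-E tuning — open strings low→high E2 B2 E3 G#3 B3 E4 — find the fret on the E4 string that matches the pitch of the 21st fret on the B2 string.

Fret 21 on B2 is MIDI 47 + 21 = 68 (G#4). On the E4 string (open MIDI 64), that pitch is 68 − 64 = fret 4.

4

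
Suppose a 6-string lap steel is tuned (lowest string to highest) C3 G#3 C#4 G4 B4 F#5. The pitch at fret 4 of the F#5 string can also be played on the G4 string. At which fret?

F#5 at fret 4 is F#5 + 4 semitones = A#5.
The open G4 string is 11 semitones below the open F#5, so the same pitch on the G4 string lies at fret 4 + 11 = 15.

15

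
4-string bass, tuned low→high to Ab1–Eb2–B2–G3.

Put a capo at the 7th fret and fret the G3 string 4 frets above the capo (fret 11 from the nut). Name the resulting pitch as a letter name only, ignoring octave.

The capo raises the open G3 by 7 semitones to D4; fretting 4 more gives G3 + 7 + 4 = G3 + 11 semitones, landing on Gb.
(Also written F#.)

Gb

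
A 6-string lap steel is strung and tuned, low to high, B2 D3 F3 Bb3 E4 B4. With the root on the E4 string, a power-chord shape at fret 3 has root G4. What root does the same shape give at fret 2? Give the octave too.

Moving from fret 3 to fret 2 shifts the root by -1 semitone.
G4 down 1 semitone is Gb4.

Gb4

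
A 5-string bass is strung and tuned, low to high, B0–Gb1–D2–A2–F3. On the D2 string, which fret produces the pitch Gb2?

4

Gb2 is 4 semitones above the open D2 (D–Eb–E–F–Gb), so it sits at fret 4.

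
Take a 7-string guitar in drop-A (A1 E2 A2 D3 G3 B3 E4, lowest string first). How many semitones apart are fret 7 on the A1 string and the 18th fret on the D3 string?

A1 at fret 7 → E2 (MIDI 40); D3 at fret 18 → G♯4 (MIDI 68).
40 − 68 = -28, so the two pitches are 28 semitones apart, with G♯4 the higher.

28 semitones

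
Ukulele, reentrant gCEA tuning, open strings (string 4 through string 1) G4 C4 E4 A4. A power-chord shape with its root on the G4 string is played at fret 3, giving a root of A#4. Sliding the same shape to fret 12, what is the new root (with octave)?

Moving from fret 3 to fret 12 shifts the root by 9 semitones.
A#4 up 9 semitones is G5.

G5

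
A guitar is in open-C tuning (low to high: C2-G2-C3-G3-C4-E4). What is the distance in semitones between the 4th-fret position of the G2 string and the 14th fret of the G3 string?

22 semitones

G2 at fret 4 → B2 (MIDI 47); G3 at fret 14 → A4 (MIDI 69).
47 − 69 = -22, so the two pitches are 22 semitones apart, with A4 the higher.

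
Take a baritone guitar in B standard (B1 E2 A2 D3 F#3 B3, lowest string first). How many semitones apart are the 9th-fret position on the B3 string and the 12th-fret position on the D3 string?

6 semitones

B3 at fret 9 → G#4 (MIDI 68); D3 at fret 12 → D4 (MIDI 62).
68 − 62 = 6, so the two pitches are 6 semitones apart, with G#4 the higher.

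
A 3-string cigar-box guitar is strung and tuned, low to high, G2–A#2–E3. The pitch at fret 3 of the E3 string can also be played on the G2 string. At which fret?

12

Fret 3 on E3 is MIDI 52 + 3 = 55 (G3). On the G2 string (open MIDI 43), that pitch is 55 − 43 = fret 12.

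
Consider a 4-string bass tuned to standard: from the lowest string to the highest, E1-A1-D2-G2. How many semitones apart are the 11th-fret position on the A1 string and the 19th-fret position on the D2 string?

13 semitones

A1 at fret 11 → G♯2 (MIDI 44); D2 at fret 19 → A3 (MIDI 57).
44 − 57 = -13, so the two pitches are 13 semitones apart, with A3 the higher.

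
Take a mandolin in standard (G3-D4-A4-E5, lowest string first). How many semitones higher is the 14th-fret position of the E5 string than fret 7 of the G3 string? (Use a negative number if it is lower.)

E5 at fret 14 → F♯6 (MIDI 90); G3 at fret 7 → D4 (MIDI 62).
90 − 62 = 28, so the two pitches are 28 semitones apart.

28 semitones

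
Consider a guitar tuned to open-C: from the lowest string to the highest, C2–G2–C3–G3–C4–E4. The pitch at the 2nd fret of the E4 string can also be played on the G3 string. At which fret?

11

E4 at fret 2 is E4 + 2 semitones = F♯4.
The open G3 string is 9 semitones below the open E4, so the same pitch on the G3 string lies at fret 2 + 9 = 11.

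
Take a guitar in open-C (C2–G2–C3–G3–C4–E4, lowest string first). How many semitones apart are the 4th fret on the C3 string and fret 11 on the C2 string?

5 semitones

C3 at fret 4 → E3 (MIDI 52); C2 at fret 11 → B2 (MIDI 47).
52 − 47 = 5, so the two pitches are 5 semitones apart, with E3 the higher.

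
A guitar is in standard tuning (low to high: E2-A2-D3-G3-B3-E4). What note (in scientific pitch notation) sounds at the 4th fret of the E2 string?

G#2

The open E2 string plus 4 semitones: E–F–F#–G–G#.
No B→C boundary is crossed, so the octave stays at 2.
(Equivalently spelled Ab2.)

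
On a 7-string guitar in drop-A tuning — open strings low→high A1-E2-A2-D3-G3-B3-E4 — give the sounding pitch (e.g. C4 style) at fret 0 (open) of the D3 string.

D3

Fret 0 is the open string itself, so the pitch is just D3.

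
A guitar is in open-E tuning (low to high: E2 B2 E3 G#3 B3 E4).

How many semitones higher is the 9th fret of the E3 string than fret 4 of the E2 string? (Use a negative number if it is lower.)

17 semitones

E3 at fret 9 → C#4 (MIDI 61); E2 at fret 4 → G#2 (MIDI 44).
61 − 44 = 17, so the two pitches are 17 semitones apart.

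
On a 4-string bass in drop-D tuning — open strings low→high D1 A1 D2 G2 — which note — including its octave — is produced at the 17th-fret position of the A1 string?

D3

The open A1 string plus 17 semitones: A–A#–B–C–…–C–C#–D.
The walk passes from B into C 2 times, so the octave number goes from 1 to 3.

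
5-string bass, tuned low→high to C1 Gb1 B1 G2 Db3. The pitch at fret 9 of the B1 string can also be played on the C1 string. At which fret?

20

Fret 9 on B1 is MIDI 35 + 9 = 44 (Ab2). On the C1 string (open MIDI 24), that pitch is 44 − 24 = fret 20.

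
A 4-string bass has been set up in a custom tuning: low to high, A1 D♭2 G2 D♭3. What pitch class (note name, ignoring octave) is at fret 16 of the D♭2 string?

The open D♭2 string plus 16 semitones: Db–D–Eb–E–…–Eb–E–F.

F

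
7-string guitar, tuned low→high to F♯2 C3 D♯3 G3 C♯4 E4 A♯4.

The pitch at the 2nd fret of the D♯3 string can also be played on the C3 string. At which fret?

5

D♯3 at fret 2 is D♯3 + 2 semitones = F3.
The open C3 string is 3 semitones below the open D♯3, so the same pitch on the C3 string lies at fret 2 + 3 = 5.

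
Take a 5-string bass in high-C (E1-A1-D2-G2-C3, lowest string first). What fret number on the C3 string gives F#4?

F#4 is 18 semitones above the open C3 (C–C#–D–D#–…–E–F–F#), so it sits at fret 18.

18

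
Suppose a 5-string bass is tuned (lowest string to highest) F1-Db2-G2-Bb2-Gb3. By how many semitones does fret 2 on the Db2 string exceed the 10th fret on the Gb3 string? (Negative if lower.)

Db2 at fret 2 → Eb2 (MIDI 39); Gb3 at fret 10 → E4 (MIDI 64).
39 − 64 = -25, so the two pitches are 25 semitones apart.

-25 semitones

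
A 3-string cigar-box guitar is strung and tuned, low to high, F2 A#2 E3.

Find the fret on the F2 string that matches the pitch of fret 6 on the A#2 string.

A#2 at fret 6 is A#2 + 6 semitones = E3.
The open F2 string is 5 semitones below the open A#2, so the same pitch on the F2 string lies at fret 6 + 5 = 11.

11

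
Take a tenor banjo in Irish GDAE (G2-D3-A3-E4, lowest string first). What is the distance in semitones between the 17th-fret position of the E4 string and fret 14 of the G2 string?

24 semitones

E4 at fret 17 → A5 (MIDI 81); G2 at fret 14 → A3 (MIDI 57).
81 − 57 = 24, so the two pitches are 24 semitones apart, with A5 the higher.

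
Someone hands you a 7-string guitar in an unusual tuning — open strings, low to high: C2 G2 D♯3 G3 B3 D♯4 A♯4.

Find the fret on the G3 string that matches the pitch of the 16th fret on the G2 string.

Fret 16 on G2 is MIDI 43 + 16 = 59 (B3). On the G3 string (open MIDI 55), that pitch is 59 − 55 = fret 4.

4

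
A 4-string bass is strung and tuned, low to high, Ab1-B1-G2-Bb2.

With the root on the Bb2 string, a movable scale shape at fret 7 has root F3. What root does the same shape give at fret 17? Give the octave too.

Moving from fret 7 to fret 17 shifts the root by 10 semitones.
F3 up 10 semitones is Eb4.

Eb4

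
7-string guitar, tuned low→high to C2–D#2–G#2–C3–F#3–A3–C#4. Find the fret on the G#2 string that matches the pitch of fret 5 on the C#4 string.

C#4 at fret 5 is C#4 + 5 semitones = F#4.
The open G#2 string is 17 semitones below the open C#4, so the same pitch on the G#2 string lies at fret 5 + 17 = 22.

22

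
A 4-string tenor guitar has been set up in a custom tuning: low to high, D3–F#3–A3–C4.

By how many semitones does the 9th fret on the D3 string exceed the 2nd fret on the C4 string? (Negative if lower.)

-3 semitones

D3 at fret 9 → B3 (MIDI 59); C4 at fret 2 → D4 (MIDI 62).
59 − 62 = -3, so the two pitches are 3 semitones apart.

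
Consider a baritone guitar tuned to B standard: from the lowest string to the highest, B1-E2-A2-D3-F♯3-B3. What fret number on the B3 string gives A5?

A5 is 22 semitones above the open B3 (B–C–C#–D–…–G–G#–A), so it sits at fret 22.

22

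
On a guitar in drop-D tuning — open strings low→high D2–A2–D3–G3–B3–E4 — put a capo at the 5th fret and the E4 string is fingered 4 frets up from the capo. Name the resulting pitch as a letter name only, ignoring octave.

The capo raises the open E4 by 5 semitones to A4; fretting 4 more gives E4 + 5 + 4 = E4 + 9 semitones, landing on C#.

C#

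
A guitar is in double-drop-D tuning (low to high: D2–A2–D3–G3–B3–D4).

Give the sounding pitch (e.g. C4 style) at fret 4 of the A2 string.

A2 is MIDI 45. Adding 4 gives 49, which is C#3.
(Equivalently spelled Db3.)

C#3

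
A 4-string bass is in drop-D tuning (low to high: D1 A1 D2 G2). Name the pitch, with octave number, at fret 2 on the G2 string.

Each fret is one semitone, so G2 + 2 = A2.

A2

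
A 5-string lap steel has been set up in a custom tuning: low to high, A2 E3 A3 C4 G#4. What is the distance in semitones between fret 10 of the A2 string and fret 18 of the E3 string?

15 semitones

A2 at fret 10 → G3 (MIDI 55); E3 at fret 18 → A#4 (MIDI 70).
55 − 70 = -15, so the two pitches are 15 semitones apart, with A#4 the higher.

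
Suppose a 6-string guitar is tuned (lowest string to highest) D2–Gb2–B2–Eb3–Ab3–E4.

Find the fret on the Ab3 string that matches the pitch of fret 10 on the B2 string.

Fret 10 on B2 is MIDI 47 + 10 = 57 (A3). On the Ab3 string (open MIDI 56), that pitch is 57 − 56 = fret 1.

1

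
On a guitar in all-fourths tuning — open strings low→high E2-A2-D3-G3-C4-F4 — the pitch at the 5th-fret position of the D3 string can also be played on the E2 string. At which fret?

D3 at fret 5 is D3 + 5 semitones = G3.
The open E2 string is 10 semitones below the open D3, so the same pitch on the E2 string lies at fret 5 + 10 = 15.

15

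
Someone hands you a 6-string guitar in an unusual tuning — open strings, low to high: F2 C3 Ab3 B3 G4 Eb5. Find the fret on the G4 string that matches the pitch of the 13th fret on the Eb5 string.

21

Eb5 at fret 13 is Eb5 + 13 semitones = E6.
The open G4 string is 8 semitones below the open Eb5, so the same pitch on the G4 string lies at fret 13 + 8 = 21.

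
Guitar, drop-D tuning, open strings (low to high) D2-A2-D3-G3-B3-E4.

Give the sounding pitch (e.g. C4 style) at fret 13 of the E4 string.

F5

E4 is MIDI 64. Adding 13 gives 77, which is F5.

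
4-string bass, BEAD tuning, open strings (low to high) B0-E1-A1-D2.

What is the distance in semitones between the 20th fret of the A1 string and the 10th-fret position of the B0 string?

A1 at fret 20 → F3 (MIDI 53); B0 at fret 10 → A1 (MIDI 33).
53 − 33 = 20, so the two pitches are 20 semitones apart, with F3 the higher.

20 semitones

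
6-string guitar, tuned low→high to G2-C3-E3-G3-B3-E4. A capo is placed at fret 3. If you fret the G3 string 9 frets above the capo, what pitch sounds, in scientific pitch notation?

G4

The capo raises the open G3 by 3 semitones to A#3; fretting 9 more gives G3 + 3 + 9 = G3 + 12 semitones = G4.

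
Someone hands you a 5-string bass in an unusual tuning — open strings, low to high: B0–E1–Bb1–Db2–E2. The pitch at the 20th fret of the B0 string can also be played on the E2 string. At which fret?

B0 at fret 20 is B0 + 20 semitones = G2.
The open E2 string is 17 semitones above the open B0, so the same pitch on the E2 string lies at fret 20 − 17 = 3.

3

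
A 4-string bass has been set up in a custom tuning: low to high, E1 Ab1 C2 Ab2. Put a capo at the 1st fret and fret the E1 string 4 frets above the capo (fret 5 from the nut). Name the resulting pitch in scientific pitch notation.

The capo raises the open E1 by 1 semitone to F1; fretting 4 more gives E1 + 1 + 4 = E1 + 5 semitones = A1.

A1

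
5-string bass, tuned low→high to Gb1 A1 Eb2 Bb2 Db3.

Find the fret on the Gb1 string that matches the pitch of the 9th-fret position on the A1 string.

Fret 9 on A1 is MIDI 33 + 9 = 42 (Gb2). On the Gb1 string (open MIDI 30), that pitch is 42 − 30 = fret 12.

12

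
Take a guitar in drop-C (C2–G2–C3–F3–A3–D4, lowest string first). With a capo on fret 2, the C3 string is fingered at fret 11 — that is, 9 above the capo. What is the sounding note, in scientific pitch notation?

B3

The capo raises the open C3 by 2 semitones to D3; fretting 9 more gives C3 + 2 + 9 = C3 + 11 semitones = B3.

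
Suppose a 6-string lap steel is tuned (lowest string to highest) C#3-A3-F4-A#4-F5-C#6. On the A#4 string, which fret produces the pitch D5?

4

D5 is 4 semitones above the open A#4 (A#–B–C–C#–D), so it sits at fret 4.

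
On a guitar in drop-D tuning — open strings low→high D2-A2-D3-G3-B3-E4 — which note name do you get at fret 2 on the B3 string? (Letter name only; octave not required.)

C#

The open B3 string plus 2 semitones: B–C–C#.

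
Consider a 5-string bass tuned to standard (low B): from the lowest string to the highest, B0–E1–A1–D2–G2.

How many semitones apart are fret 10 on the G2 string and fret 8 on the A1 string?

12 semitones

G2 at fret 10 → F3 (MIDI 53); A1 at fret 8 → F2 (MIDI 41).
53 − 41 = 12, so the two pitches are 12 semitones apart, with F3 the higher.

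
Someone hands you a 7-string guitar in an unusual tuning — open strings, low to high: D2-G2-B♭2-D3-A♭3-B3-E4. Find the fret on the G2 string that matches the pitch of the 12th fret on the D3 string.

D3 at fret 12 is D3 + 12 semitones = D4.
The open G2 string is 7 semitones below the open D3, so the same pitch on the G2 string lies at fret 12 + 7 = 19.

19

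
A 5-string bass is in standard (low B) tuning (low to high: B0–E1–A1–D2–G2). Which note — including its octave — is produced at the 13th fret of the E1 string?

E1 is MIDI 28. Adding 13 gives 41, which is F2.

F2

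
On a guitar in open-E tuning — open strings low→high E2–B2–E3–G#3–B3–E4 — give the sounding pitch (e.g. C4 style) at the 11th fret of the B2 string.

The open B2 string plus 11 semitones: B–C–C#–D–…–G#–A–A#.
The walk passes from B into C once, so the octave number goes from 2 to 3.
(Equivalently spelled Bb3.)

A#3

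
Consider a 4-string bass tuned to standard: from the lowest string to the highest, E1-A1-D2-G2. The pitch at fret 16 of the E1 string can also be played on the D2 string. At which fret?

E1 at fret 16 is E1 + 16 semitones = G#2.
The open D2 string is 10 semitones above the open E1, so the same pitch on the D2 string lies at fret 16 − 10 = 6.

6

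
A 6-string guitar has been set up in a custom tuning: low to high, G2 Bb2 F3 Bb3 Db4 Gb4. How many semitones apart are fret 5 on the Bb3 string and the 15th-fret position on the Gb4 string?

18 semitones

Bb3 at fret 5 → Eb4 (MIDI 63); Gb4 at fret 15 → A5 (MIDI 81).
63 − 81 = -18, so the two pitches are 18 semitones apart, with A5 the higher.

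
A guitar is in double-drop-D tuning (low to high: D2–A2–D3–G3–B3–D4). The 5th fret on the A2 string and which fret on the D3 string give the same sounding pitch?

0

A2 at fret 5 is A2 + 5 semitones = D3.
The open D3 string is 5 semitones above the open A2, so the same pitch on the D3 string lies at fret 5 − 5 = 0.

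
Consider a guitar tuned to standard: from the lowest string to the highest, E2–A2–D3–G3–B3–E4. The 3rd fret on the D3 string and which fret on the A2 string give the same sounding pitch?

8

Fret 3 on D3 is MIDI 50 + 3 = 53 (F3). On the A2 string (open MIDI 45), that pitch is 53 − 45 = fret 8.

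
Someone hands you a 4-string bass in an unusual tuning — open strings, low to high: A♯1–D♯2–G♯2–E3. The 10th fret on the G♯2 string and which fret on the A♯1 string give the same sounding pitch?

20

Fret 10 on G♯2 is MIDI 44 + 10 = 54 (F♯3). On the A♯1 string (open MIDI 34), that pitch is 54 − 34 = fret 20.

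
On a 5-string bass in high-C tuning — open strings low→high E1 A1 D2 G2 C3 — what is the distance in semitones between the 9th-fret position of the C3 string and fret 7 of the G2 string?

7 semitones

C3 at fret 9 → A3 (MIDI 57); G2 at fret 7 → D3 (MIDI 50).
57 − 50 = 7, so the two pitches are 7 semitones apart, with A3 the higher.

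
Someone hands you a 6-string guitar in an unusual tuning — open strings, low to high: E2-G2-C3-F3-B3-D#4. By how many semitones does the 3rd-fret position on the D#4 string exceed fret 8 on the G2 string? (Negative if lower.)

15 semitones

D#4 at fret 3 → F#4 (MIDI 66); G2 at fret 8 → D#3 (MIDI 51).
66 − 51 = 15, so the two pitches are 15 semitones apart.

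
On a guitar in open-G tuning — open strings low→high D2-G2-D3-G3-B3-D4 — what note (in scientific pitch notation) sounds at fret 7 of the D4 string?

Each fret is one semitone, so D4 + 7 = A4.

A4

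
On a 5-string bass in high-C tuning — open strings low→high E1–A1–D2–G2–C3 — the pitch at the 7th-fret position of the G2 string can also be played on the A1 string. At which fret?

17

Fret 7 on G2 is MIDI 43 + 7 = 50 (D3). On the A1 string (open MIDI 33), that pitch is 50 − 33 = fret 17.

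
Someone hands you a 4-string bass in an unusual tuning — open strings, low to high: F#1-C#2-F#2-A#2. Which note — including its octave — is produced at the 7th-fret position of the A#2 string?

F3

Each fret is one semitone, so A#2 + 7 = F3.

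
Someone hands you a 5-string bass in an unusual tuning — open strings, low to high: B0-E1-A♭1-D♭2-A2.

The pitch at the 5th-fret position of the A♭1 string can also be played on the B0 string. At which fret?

14

A♭1 at fret 5 is A♭1 + 5 semitones = D♭2.
The open B0 string is 9 semitones below the open A♭1, so the same pitch on the B0 string lies at fret 5 + 9 = 14.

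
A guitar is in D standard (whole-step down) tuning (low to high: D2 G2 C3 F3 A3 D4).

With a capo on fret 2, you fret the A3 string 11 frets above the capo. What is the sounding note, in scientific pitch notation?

A#4

The capo raises the open A3 by 2 semitones to B3; fretting 11 more gives A3 + 2 + 11 = A3 + 13 semitones = A#4.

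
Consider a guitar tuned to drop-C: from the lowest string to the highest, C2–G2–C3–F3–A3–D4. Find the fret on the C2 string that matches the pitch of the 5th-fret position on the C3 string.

17

Fret 5 on C3 is MIDI 48 + 5 = 53 (F3). On the C2 string (open MIDI 36), that pitch is 53 − 36 = fret 17.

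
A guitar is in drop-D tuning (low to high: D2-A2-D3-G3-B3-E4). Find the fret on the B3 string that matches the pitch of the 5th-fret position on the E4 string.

Fret 5 on E4 is MIDI 64 + 5 = 69 (A4). On the B3 string (open MIDI 59), that pitch is 69 − 59 = fret 10.

10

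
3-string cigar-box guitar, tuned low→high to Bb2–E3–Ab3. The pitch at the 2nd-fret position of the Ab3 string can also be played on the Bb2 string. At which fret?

Ab3 at fret 2 is Ab3 + 2 semitones = Bb3.
The open Bb2 string is 10 semitones below the open Ab3, so the same pitch on the Bb2 string lies at fret 2 + 10 = 12.

12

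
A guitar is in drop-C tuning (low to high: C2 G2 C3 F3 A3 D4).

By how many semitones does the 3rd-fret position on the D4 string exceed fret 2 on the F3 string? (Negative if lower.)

10 semitones

D4 at fret 3 → F4 (MIDI 65); F3 at fret 2 → G3 (MIDI 55).
65 − 55 = 10, so the two pitches are 10 semitones apart.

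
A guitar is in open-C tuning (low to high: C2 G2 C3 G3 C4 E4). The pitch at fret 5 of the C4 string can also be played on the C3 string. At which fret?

C4 at fret 5 is C4 + 5 semitones = F4.
The open C3 string is 12 semitones below the open C4, so the same pitch on the C3 string lies at fret 5 + 12 = 17.

17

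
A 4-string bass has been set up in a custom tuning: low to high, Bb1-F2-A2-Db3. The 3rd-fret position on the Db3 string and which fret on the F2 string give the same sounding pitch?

Db3 at fret 3 is Db3 + 3 semitones = E3.
The open F2 string is 8 semitones below the open Db3, so the same pitch on the F2 string lies at fret 3 + 8 = 11.

11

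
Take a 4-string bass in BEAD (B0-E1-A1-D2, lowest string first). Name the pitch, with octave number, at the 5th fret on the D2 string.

G2

The open D2 string plus 5 semitones: D–D#–E–F–F#–G.
No B→C boundary is crossed, so the octave stays at 2.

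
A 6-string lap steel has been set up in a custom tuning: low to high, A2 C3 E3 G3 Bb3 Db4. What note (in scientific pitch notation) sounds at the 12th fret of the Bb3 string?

Bb4

Bb3 is MIDI 58. Adding 12 gives 70, which is Bb4.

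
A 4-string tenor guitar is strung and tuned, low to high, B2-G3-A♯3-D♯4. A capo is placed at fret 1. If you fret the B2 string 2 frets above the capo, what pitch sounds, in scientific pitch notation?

D3

The capo raises the open B2 by 1 semitone to C3; fretting 2 more gives B2 + 1 + 2 = B2 + 3 semitones = D3.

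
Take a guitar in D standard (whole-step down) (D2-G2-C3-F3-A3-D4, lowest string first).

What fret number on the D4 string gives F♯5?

F♯5 is 16 semitones above the open D4 (D–D#–E–F–…–E–F–F#), so it sits at fret 16.

16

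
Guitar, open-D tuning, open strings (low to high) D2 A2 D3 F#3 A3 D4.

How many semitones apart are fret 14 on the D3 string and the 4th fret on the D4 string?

2 semitones

D3 at fret 14 → E4 (MIDI 64); D4 at fret 4 → F#4 (MIDI 66).
64 − 66 = -2, so the two pitches are 2 semitones apart, with F#4 the higher.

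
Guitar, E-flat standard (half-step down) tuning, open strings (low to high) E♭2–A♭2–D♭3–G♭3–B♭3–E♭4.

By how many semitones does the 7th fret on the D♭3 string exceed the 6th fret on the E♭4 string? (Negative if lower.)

-13 semitones

D♭3 at fret 7 → A♭3 (MIDI 56); E♭4 at fret 6 → A4 (MIDI 69).
56 − 69 = -13, so the two pitches are 13 semitones apart.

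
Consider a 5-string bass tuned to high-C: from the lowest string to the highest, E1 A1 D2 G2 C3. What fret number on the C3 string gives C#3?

1

C#3 is 1 semitone above the open C3 (C–C#), so it sits at fret 1.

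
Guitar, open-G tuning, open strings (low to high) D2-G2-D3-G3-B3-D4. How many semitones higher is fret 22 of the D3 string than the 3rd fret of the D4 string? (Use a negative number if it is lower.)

D3 at fret 22 → C5 (MIDI 72); D4 at fret 3 → F4 (MIDI 65).
72 − 65 = 7, so the two pitches are 7 semitones apart.

7 semitones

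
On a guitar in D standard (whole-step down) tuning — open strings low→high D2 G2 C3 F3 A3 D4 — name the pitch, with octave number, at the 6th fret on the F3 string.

B3

The open F3 string plus 6 semitones: F–F#–G–G#–A–A#–B.
No B→C boundary is crossed, so the octave stays at 3.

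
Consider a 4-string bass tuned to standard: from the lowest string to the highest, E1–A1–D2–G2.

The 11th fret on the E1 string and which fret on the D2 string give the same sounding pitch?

E1 at fret 11 is E1 + 11 semitones = D♯2.
The open D2 string is 10 semitones above the open E1, so the same pitch on the D2 string lies at fret 11 − 10 = 1.

1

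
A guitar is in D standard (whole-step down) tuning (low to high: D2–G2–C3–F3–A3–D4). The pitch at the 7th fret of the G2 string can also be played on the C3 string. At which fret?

2

Fret 7 on G2 is MIDI 43 + 7 = 50 (D3). On the C3 string (open MIDI 48), that pitch is 50 − 48 = fret 2.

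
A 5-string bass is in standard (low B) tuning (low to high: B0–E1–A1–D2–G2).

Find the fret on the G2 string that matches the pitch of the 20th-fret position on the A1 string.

10

Fret 20 on A1 is MIDI 33 + 20 = 53 (F3). On the G2 string (open MIDI 43), that pitch is 53 − 43 = fret 10.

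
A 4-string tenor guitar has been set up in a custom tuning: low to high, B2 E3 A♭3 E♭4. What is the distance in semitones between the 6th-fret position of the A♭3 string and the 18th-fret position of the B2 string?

3 semitones

A♭3 at fret 6 → D4 (MIDI 62); B2 at fret 18 → F4 (MIDI 65).
62 − 65 = -3, so the two pitches are 3 semitones apart, with F4 the higher.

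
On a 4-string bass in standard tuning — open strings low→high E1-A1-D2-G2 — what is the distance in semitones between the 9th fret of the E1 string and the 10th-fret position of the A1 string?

6 semitones

E1 at fret 9 → C#2 (MIDI 37); A1 at fret 10 → G2 (MIDI 43).
37 − 43 = -6, so the two pitches are 6 semitones apart, with G2 the higher.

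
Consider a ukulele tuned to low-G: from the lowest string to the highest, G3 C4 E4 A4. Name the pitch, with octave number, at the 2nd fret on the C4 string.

D4

Each fret is one semitone, so C4 + 2 = D4.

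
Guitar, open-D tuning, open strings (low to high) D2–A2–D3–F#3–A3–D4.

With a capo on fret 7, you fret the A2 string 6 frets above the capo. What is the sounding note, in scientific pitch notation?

The capo raises the open A2 by 7 semitones to E3; fretting 6 more gives A2 + 7 + 6 = A2 + 13 semitones = A#3.

A#3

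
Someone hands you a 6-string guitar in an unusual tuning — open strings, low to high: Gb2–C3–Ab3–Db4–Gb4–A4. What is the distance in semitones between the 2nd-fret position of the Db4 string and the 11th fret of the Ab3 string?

4 semitones

Db4 at fret 2 → Eb4 (MIDI 63); Ab3 at fret 11 → G4 (MIDI 67).
63 − 67 = -4, so the two pitches are 4 semitones apart, with G4 the higher.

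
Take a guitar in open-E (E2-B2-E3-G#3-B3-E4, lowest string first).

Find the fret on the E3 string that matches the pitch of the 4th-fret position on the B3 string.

11

Fret 4 on B3 is MIDI 59 + 4 = 63 (D#4). On the E3 string (open MIDI 52), that pitch is 63 − 52 = fret 11.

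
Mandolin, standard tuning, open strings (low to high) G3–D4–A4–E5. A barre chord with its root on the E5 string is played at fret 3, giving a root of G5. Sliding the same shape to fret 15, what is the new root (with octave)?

Moving from fret 3 to fret 15 shifts the root by 12 semitones.
G5 up 12 semitones is G6.

G6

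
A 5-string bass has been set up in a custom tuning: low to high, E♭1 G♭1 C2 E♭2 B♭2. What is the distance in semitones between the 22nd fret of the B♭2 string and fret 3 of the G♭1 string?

35 semitones

B♭2 at fret 22 → A♭4 (MIDI 68); G♭1 at fret 3 → A1 (MIDI 33).
68 − 33 = 35, so the two pitches are 35 semitones apart, with A♭4 the higher.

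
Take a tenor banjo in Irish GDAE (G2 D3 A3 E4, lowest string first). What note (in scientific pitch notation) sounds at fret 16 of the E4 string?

G#5

E4 is MIDI 64. Adding 16 gives 80, which is G#5.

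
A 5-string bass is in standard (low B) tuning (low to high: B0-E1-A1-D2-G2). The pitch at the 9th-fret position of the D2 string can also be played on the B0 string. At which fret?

24

D2 at fret 9 is D2 + 9 semitones = B2.
The open B0 string is 15 semitones below the open D2, so the same pitch on the B0 string lies at fret 9 + 15 = 24.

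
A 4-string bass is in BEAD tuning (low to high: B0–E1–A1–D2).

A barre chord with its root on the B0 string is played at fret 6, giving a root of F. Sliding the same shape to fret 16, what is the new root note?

D♯

Moving from fret 6 to fret 16 shifts the root by 10 semitones.
F up 10 semitones is D♯.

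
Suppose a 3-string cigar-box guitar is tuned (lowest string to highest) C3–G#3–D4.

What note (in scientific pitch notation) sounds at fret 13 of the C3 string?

C#4

C3 is MIDI 48. Adding 13 gives 61, which is C#4.
(Equivalently spelled Db4.)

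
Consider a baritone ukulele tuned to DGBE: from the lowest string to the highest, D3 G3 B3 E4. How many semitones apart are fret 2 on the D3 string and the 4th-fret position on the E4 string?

D3 at fret 2 → E3 (MIDI 52); E4 at fret 4 → G♯4 (MIDI 68).
52 − 68 = -16, so the two pitches are 16 semitones apart, with G♯4 the higher.

16 semitones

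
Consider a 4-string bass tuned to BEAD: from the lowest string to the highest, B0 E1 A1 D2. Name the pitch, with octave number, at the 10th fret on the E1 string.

D2

Each fret is one semitone, so E1 + 10 = D2.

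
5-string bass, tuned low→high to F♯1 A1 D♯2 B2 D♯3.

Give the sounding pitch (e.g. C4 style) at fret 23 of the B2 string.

B2 is MIDI 47. Adding 23 gives 70, which is A♯4.
(Equivalently spelled B♭4.)

A♯4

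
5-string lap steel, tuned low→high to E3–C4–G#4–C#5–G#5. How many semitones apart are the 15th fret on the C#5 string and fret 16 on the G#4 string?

C#5 at fret 15 → E6 (MIDI 88); G#4 at fret 16 → C6 (MIDI 84).
88 − 84 = 4, so the two pitches are 4 semitones apart, with E6 the higher.

4 semitones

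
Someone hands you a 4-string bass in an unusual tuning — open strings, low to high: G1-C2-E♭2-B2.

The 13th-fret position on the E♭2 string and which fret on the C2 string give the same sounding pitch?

16

E♭2 at fret 13 is E♭2 + 13 semitones = E3.
The open C2 string is 3 semitones below the open E♭2, so the same pitch on the C2 string lies at fret 13 + 3 = 16.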